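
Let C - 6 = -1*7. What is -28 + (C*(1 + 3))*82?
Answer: -356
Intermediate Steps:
C = -1 (C = 6 - 1*7 = 6 - 7 = -1)
-28 + (C*(1 + 3))*82 = -28 - (1 + 3)*82 = -28 - 1*4*82 = -28 - 4*82 = -28 - 328 = -356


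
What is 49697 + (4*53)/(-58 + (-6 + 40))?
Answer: 298129/6 ≈ 49688.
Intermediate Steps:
49697 + (4*53)/(-58 + (-6 + 40)) = 49697 + 212/(-58 + 34) = 49697 + 212/(-24) = 49697 + 212*(-1/24) = 49697 - 53/6 = 298129/6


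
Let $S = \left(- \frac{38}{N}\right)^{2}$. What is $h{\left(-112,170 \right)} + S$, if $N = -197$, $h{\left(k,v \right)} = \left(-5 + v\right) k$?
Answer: $- \frac{717188876}{38809} \approx -18480.0$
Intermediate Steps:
$h{\left(k,v \right)} = k \left(-5 + v\right)$
$S = \frac{1444}{38809}$ ($S = \left(- \frac{38}{-197}\right)^{2} = \left(\left(-38\right) \left(- \frac{1}{197}\right)\right)^{2} = \left(\frac{38}{197}\right)^{2} = \frac{1444}{38809} \approx 0.037208$)
$h{\left(-112,170 \right)} + S = - 112 \left(-5 + 170\right) + \frac{1444}{38809} = \left(-112\right) 165 + \frac{1444}{38809} = -18480 + \frac{1444}{38809} = - \frac{717188876}{38809}$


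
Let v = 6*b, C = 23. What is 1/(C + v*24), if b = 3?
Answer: 1/455 ≈ 0.0021978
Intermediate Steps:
v = 18 (v = 6*3 = 18)
1/(C + v*24) = 1/(23 + 18*24) = 1/(23 + 432) = 1/455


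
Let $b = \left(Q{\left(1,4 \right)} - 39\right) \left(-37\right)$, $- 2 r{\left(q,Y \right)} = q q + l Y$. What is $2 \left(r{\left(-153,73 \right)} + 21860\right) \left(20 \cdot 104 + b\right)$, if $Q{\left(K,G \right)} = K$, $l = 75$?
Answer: $51718296$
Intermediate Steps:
$r{\left(q,Y \right)} = - \frac{75 Y}{2} - \frac{q^{2}}{2}$ ($r{\left(q,Y \right)} = - \frac{q q + 75 Y}{2} = - \frac{q^{2} + 75 Y}{2} = - \frac{75 Y}{2} - \frac{q^{2}}{2}$)
$b = 1406$ ($b = \left(1 - 39\right) \left(-37\right) = \left(-38\right) \left(-37\right) = 1406$)
$2 \left(r{\left(-153,73 \right)} + 21860\right) \left(20 \cdot 104 + b\right) = 2 \left(\left(\left(- \frac{75}{2}\right) 73 - \frac{\left(-153\right)^{2}}{2}\right) + 21860\right) \left(20 \cdot 104 + 1406\right) = 2 \left(\left(- \frac{5475}{2} - \frac{23409}{2}\right) + 21860\right) \left(2080 + 1406\right) = 2 \left(\left(- \frac{5475}{2} - \frac{23409}{2}\right) + 21860\right) 3486 = 2 \left(-14442 + 21860\right) 3486 = 2 \cdot 7418 \cdot 3486 = 2 \cdot 25859148 = 51718296$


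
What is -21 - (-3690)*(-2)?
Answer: -7401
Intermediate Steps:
-21 - (-3690)*(-2) = -21 - 205*36 = -21 - 7380 = -7401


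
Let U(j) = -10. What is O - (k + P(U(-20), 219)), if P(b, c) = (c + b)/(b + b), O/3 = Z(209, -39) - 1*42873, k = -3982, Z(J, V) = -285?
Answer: -2509631/20 ≈ -1.2548e+5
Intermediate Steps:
O = -129474 (O = 3*(-285 - 1*42873) = 3*(-285 - 42873) = 3*(-43158) = -129474)
P(b, c) = (b + c)/(2*b) (P(b, c) = (b + c)/((2*b)) = (b + c)*(1/(2*b)) = (b + c)/(2*b))
O - (k + P(U(-20), 219)) = -129474 - (-3982 + (½)*(-10 + 219)/(-10)) = -129474 - (-3982 + (½)*(-⅒)*209) = -129474 - (-3982 - 209/20) = -129474 - 1*(-79849/20) = -129474 + 79849/20 = -2509631/20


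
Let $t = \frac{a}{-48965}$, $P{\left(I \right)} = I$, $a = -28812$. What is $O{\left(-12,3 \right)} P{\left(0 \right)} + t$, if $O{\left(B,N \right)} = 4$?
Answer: $\frac{4116}{6995} \approx 0.58842$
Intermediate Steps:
$t = \frac{4116}{6995}$ ($t = - \frac{28812}{-48965} = \left(-28812\right) \left(- \frac{1}{48965}\right) = \frac{4116}{6995} \approx 0.58842$)
$O{\left(-12,3 \right)} P{\left(0 \right)} + t = 4 \cdot 0 + \frac{4116}{6995} = 0 + \frac{4116}{6995} = \frac{4116}{6995}$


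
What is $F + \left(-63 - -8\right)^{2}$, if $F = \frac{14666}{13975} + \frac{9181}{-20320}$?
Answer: $\frac{171837001729}{56794400} \approx 3025.6$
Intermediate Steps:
$F = \frac{33941729}{56794400}$ ($F = 14666 \cdot \frac{1}{13975} + 9181 \left(- \frac{1}{20320}\right) = \frac{14666}{13975} - \frac{9181}{20320} = \frac{33941729}{56794400} \approx 0.59762$)
$F + \left(-63 - -8\right)^{2} = \frac{33941729}{56794400} + \left(-63 - -8\right)^{2} = \frac{33941729}{56794400} + \left(-63 + 8\right)^{2} = \frac{33941729}{56794400} + \left(-55\right)^{2} = \frac{33941729}{56794400} + 3025 = \frac{171837001729}{56794400}$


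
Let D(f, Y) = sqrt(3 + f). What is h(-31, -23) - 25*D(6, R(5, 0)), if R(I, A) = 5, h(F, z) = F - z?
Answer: -83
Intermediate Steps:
h(-31, -23) - 25*D(6, R(5, 0)) = (-31 - 1*(-23)) - 25*sqrt(3 + 6) = (-31 + 23) - 25*sqrt(9) = -8 - 25*3 = -8 - 1*75 = -8 - 75 = -83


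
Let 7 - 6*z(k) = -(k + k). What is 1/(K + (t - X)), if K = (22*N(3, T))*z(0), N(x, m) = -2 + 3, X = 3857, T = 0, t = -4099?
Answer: -3/23791 ≈ -0.00012610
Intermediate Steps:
z(k) = 7/6 + k/3 (z(k) = 7/6 - (-1)*(k + k)/6 = 7/6 - (-1)*2*k/6 = 7/6 - (-1)*k/3 = 7/6 + k/3)
N(x, m) = 1
K = 77/3 (K = (22*1)*(7/6 + (⅓)*0) = 22*(7/6 + 0) = 22*(7/6) = 77/3 ≈ 25.667)
1/(K + (t - X)) = 1/(77/3 + (-4099 - 1*3857)) = 1/(77/3 + (-4099 - 3857)) = 1/(77/3 - 7956) = 1/(-23791/3) = -3/23791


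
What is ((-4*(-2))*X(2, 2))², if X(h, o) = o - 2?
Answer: 0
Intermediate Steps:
X(h, o) = -2 + o
((-4*(-2))*X(2, 2))² = ((-4*(-2))*(-2 + 2))² = (8*0)² = 0² = 0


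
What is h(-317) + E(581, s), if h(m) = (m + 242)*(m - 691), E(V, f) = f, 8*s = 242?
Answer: 302521/4 ≈ 75630.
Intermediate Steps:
s = 121/4 (s = (⅛)*242 = 121/4 ≈ 30.250)
h(m) = (-691 + m)*(242 + m) (h(m) = (242 + m)*(-691 + m) = (-691 + m)*(242 + m))
h(-317) + E(581, s) = (-167222 + (-317)² - 449*(-317)) + 121/4 = (-167222 + 100489 + 142333) + 121/4 = 75600 + 121/4 = 302521/4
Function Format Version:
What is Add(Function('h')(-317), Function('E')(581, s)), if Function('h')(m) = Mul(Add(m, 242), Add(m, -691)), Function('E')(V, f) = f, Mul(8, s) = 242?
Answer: Rational(302521, 4) ≈ 75630.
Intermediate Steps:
s = Rational(121, 4) (s = Mul(Rational(1, 8), 242) = Rational(121, 4) ≈ 30.250)
Function('h')(m) = Mul(Add(-691, m), Add(242, m)) (Function('h')(m) = Mul(Add(242, m), Add(-691, m)) = Mul(Add(-691, m), Add(242, m)))
Add(Function('h')(-317), Function('E')(581, s)) = Add(Add(-167222, Pow(-317, 2), Mul(-449, -317)), Rational(121, 4)) = Add(Add(-167222, 100489, 142333), Rational(121, 4)) = Add(75600, Rational(121, 4)) = Rational(302521, 4)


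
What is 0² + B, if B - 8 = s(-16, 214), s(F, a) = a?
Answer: 222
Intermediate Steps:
B = 222 (B = 8 + 214 = 222)
0² + B = 0² + 222 = 0 + 222 = 222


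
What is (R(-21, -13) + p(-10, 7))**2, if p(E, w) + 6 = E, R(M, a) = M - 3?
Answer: 1600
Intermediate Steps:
R(M, a) = -3 + M
p(E, w) = -6 + E
(R(-21, -13) + p(-10, 7))**2 = ((-3 - 21) + (-6 - 10))**2 = (-24 - 16)**2 = (-40)**2 = 1600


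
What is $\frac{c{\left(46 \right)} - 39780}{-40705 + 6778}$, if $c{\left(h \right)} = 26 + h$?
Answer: $\frac{13236}{11309} \approx 1.1704$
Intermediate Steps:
$\frac{c{\left(46 \right)} - 39780}{-40705 + 6778} = \frac{\left(26 + 46\right) - 39780}{-40705 + 6778} = \frac{72 - 39780}{-33927} = \left(-39708\right) \left(- \frac{1}{33927}\right) = \frac{13236}{11309}$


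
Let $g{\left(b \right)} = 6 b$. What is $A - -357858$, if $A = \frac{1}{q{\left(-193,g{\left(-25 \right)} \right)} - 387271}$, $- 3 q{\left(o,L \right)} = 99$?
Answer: $\frac{138599834831}{387304} \approx 3.5786 \cdot 10^{5}$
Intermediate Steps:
$q{\left(o,L \right)} = -33$ ($q{\left(o,L \right)} = \left(- \frac{1}{3}\right) 99 = -33$)
$A = - \frac{1}{387304}$ ($A = \frac{1}{-33 - 387271} = \frac{1}{-387304} = - \frac{1}{387304} \approx -2.5819 \cdot 10^{-6}$)
$A - -357858 = - \frac{1}{387304} - -357858 = - \frac{1}{387304} + 357858 = \frac{138599834831}{387304}$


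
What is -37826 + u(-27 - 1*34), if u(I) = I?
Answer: -37887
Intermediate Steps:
-37826 + u(-27 - 1*34) = -37826 + (-27 - 1*34) = -37826 + (-27 - 34) = -37826 - 61 = -37887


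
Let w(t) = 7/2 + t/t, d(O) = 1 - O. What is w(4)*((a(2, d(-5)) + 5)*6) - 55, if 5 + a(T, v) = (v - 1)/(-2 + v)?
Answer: -85/4 ≈ -21.250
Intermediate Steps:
w(t) = 9/2 (w(t) = 7*(½) + 1 = 7/2 + 1 = 9/2)
a(T, v) = -5 + (-1 + v)/(-2 + v) (a(T, v) = -5 + (v - 1)/(-2 + v) = -5 + (-1 + v)/(-2 + v))
w(4)*((a(2, d(-5)) + 5)*6) - 55 = 9*(((9 - 4*(1 - 1*(-5)))/(-2 + (1 - 1*(-5))) + 5)*6)/2 - 55 = 9*(((9 - 4*(1 + 5))/(-2 + (1 + 5)) + 5)*6)/2 - 55 = 9*(((9 - 4*6)/(-2 + 6) + 5)*6)/2 - 55 = 9*(((9 - 24)/4 + 5)*6)/2 - 55 = 9*(((¼)*(-15) + 5)*6)/2 - 55 = 9*((-15/4 + 5)*6)/2 - 55 = 9*((5/4)*6)/2 - 55 = (9/2)*(15/2) - 55 = 135/4 - 55 = -85/4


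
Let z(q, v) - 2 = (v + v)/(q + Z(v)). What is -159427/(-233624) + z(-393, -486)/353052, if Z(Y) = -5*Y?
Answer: 9554612491183/14001221121048 ≈ 0.68241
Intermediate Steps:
z(q, v) = 2 + 2*v/(q - 5*v) (z(q, v) = 2 + (v + v)/(q - 5*v) = 2 + (2*v)/(q - 5*v) = 2 + 2*v/(q - 5*v))
-159427/(-233624) + z(-393, -486)/353052 = -159427/(-233624) + (2*(-393 - 4*(-486))/(-393 - 5*(-486)))/353052 = -159427*(-1/233624) + (2*(-393 + 1944)/(-393 + 2430))*(1/353052) = 159427/233624 + (2*1551/2037)*(1/353052) = 159427/233624 + (2*(1/2037)*1551)*(1/353052) = 159427/233624 + (1034/679)*(1/353052) = 159427/233624 + 517/119861154 = 9554612491183/14001221121048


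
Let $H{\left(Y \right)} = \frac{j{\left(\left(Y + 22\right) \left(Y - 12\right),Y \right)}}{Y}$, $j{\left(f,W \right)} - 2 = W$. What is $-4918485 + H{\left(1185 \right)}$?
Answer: $- \frac{5828403538}{1185} \approx -4.9185 \cdot 10^{6}$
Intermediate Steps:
$j{\left(f,W \right)} = 2 + W$
$H{\left(Y \right)} = \frac{2 + Y}{Y}$
$-4918485 + H{\left(1185 \right)} = -4918485 + \frac{2 + 1185}{1185} = -4918485 + \frac{1}{1185} \cdot 1187 = -4918485 + \frac{1187}{1185} = - \frac{5828403538}{1185}$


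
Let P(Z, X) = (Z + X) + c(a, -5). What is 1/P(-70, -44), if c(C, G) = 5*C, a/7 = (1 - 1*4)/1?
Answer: -1/219 ≈ -0.0045662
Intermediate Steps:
a = -21 (a = 7*((1 - 1*4)/1) = 7*((1 - 4)*1) = 7*(-3*1) = 7*(-3) = -21)
P(Z, X) = -105 + X + Z (P(Z, X) = (Z + X) + 5*(-21) = (X + Z) - 105 = -105 + X + Z)
1/P(-70, -44) = 1/(-105 - 44 - 70) = 1/(-219) = -1/219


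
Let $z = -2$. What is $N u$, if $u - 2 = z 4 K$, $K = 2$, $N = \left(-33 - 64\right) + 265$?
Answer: $-2352$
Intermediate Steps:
$N = 168$ ($N = -97 + 265 = 168$)
$u = -14$ ($u = 2 + \left(-2\right) 4 \cdot 2 = 2 - 16 = -14$)
$N u = 168 \left(-14\right) = -2352$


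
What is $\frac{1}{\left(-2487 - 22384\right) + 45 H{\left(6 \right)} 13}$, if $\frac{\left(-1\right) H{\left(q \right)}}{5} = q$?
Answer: $- \frac{1}{42421} \approx -2.3573 \cdot 10^{-5}$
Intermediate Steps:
$H{\left(q \right)} = - 5 q$
$\frac{1}{\left(-2487 - 22384\right) + 45 H{\left(6 \right)} 13} = \frac{1}{\left(-2487 - 22384\right) + 45 \left(\left(-5\right) 6\right) 13} = \frac{1}{-24871 + 45 \left(-30\right) 13} = \frac{1}{-24871 - 17550} = \frac{1}{-42421} = - \frac{1}{42421}$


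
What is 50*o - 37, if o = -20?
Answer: -1037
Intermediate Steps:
50*o - 37 = 50*(-20) - 37 = -1000 - 37 = -1037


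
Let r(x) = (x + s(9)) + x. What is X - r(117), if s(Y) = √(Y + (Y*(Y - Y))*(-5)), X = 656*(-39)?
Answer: -25821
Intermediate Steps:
X = -25584
s(Y) = √Y (s(Y) = √(Y + (Y*0)*(-5)) = √(Y + 0*(-5)) = √(Y + 0) = √Y)
r(x) = 3 + 2*x (r(x) = (x + √9) + x = (x + 3) + x = (3 + x) + x = 3 + 2*x)
X - r(117) = -25584 - (3 + 2*117) = -25584 - (3 + 234) = -25584 - 1*237 = -25584 - 237 = -25821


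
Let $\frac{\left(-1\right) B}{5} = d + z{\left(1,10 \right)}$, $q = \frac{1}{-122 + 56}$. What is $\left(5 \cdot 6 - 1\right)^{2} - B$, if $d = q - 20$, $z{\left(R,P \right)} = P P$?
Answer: $\frac{81901}{66} \approx 1240.9$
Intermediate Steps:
$z{\left(R,P \right)} = P^{2}$
$q = - \frac{1}{66}$ ($q = \frac{1}{-66} = - \frac{1}{66} \approx -0.015152$)
$d = - \frac{1321}{66}$ ($d = - \frac{1}{66} - 20 = - \frac{1321}{66} \approx -20.015$)
$B = - \frac{26395}{66}$ ($B = - 5 \left(- \frac{1321}{66} + 10^{2}\right) = - 5 \left(- \frac{1321}{66} + 100\right) = \left(-5\right) \frac{5279}{66} = - \frac{26395}{66} \approx -399.92$)
$\left(5 \cdot 6 - 1\right)^{2} - B = \left(5 \cdot 6 - 1\right)^{2} - - \frac{26395}{66} = \left(30 - 1\right)^{2} + \frac{26395}{66} = 29^{2} + \frac{26395}{66} = 841 + \frac{26395}{66} = \frac{81901}{66}$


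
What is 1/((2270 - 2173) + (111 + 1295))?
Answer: 1/1503 ≈ 0.00066534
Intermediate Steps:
1/((2270 - 2173) + (111 + 1295)) = 1/(97 + 1406) = 1/1503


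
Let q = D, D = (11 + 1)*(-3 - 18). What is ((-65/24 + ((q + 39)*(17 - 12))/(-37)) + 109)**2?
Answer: 14387282809/788544 ≈ 18245.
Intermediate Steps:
D = -252 (D = 12*(-21) = -252)
q = -252
((-65/24 + ((q + 39)*(17 - 12))/(-37)) + 109)**2 = ((-65/24 + ((-252 + 39)*(17 - 12))/(-37)) + 109)**2 = ((-65*1/24 - 213*5*(-1/37)) + 109)**2 = ((-65/24 - 1065*(-1/37)) + 109)**2 = ((-65/24 + 1065/37) + 109)**2 = (23155/888 + 109)**2 = (119947/888)**2 = 14387282809/788544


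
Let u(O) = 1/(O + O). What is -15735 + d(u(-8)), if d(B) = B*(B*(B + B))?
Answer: -32225281/2048 ≈ -15735.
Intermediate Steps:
u(O) = 1/(2*O)
d(B) = 2*B³ (d(B) = B*(B*(2*B)) = B*(2*B²) = 2*B³)
-15735 + d(u(-8)) = -15735 + 2*((½)/(-8))³ = -15735 + 2*((½)*(-⅛))³ = -15735 + 2*(-1/16)³ = -15735 + 2*(-1/4096) = -15735 - 1/2048 = -32225281/2048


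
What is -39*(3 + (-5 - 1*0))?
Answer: 78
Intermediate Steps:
-39*(3 + (-5 - 1*0)) = -39*(3 + (-5 + 0)) = -39*(3 - 5) = -39*(-2) = 78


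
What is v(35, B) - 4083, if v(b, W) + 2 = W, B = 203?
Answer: -3882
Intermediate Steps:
v(b, W) = -2 + W
v(35, B) - 4083 = (-2 + 203) - 4083 = 201 - 4083 = -3882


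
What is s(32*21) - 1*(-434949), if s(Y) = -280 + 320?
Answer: 434989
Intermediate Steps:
s(Y) = 40
s(32*21) - 1*(-434949) = 40 - 1*(-434949) = 40 + 434949 = 434989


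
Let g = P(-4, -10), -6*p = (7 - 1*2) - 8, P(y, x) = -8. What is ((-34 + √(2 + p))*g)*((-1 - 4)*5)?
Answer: -6800 + 100*√10 ≈ -6483.8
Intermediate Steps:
p = ½ (p = -((7 - 1*2) - 8)/6 = -((7 - 2) - 8)/6 = -(5 - 8)/6 = -⅙*(-3) = ½ ≈ 0.50000)
g = -8
((-34 + √(2 + p))*g)*((-1 - 4)*5) = ((-34 + √(2 + ½))*(-8))*((-1 - 4)*5) = ((-34 + √(5/2))*(-8))*(-5*5) = ((-34 + √10/2)*(-8))*(-25) = (272 - 4*√10)*(-25) = -6800 + 100*√10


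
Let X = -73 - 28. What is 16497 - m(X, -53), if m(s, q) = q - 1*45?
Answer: 16595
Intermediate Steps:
X = -101
m(s, q) = -45 + q (m(s, q) = q - 45 = -45 + q)
16497 - m(X, -53) = 16497 - (-45 - 53) = 16497 - 1*(-98) = 16497 + 98 = 16595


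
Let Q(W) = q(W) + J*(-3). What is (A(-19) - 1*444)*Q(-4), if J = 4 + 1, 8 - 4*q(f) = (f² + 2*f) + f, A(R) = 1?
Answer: 6202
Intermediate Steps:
q(f) = 2 - 3*f/4 - f²/4 (q(f) = 2 - ((f² + 2*f) + f)/4 = 2 - (f² + 3*f)/4 = 2 + (-3*f/4 - f²/4) = 2 - 3*f/4 - f²/4)
J = 5
Q(W) = -13 - 3*W/4 - W²/4 (Q(W) = (2 - 3*W/4 - W²/4) + 5*(-3) = (2 - 3*W/4 - W²/4) - 15 = -13 - 3*W/4 - W²/4)
(A(-19) - 1*444)*Q(-4) = (1 - 1*444)*(-13 - ¾*(-4) - ¼*(-4)²) = (1 - 444)*(-13 + 3 - ¼*16) = -443*(-13 + 3 - 4) = -443*(-14) = 6202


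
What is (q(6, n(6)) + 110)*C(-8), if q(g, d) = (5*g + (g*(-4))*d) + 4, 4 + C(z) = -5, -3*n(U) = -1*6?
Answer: -864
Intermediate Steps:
n(U) = 2 (n(U) = -(-1)*6/3 = -1/3*(-6) = 2)
C(z) = -9 (C(z) = -4 - 5 = -9)
q(g, d) = 4 + 5*g - 4*d*g (q(g, d) = (5*g + (-4*g)*d) + 4 = (5*g - 4*d*g) + 4 = 4 + 5*g - 4*d*g)
(q(6, n(6)) + 110)*C(-8) = ((4 + 5*6 - 4*2*6) + 110)*(-9) = ((4 + 30 - 48) + 110)*(-9) = (-14 + 110)*(-9) = 96*(-9) = -864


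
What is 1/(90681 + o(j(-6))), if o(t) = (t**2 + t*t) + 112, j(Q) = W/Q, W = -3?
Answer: 2/181587 ≈ 1.1014e-5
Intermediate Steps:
j(Q) = -3/Q
o(t) = 112 + 2*t**2 (o(t) = (t**2 + t**2) + 112 = 2*t**2 + 112 = 112 + 2*t**2)
1/(90681 + o(j(-6))) = 1/(90681 + (112 + 2*(-3/(-6))**2)) = 1/(90681 + (112 + 2*(-3*(-1/6))**2)) = 1/(90681 + (112 + 2*(1/2)**2)) = 1/(90681 + (112 + 2*(1/4))) = 1/(90681 + (112 + 1/2)) = 1/(90681 + 225/2) = 1/(181587/2) = 2/181587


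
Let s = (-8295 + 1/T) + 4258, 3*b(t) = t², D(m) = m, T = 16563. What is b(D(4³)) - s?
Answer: 29826282/5521 ≈ 5402.3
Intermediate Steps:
b(t) = t²/3
s = -66864830/16563 (s = (-8295 + 1/16563) + 4258 = -137390084/16563 + 4258 = -66864830/16563 ≈ -4037.0)
b(D(4³)) - s = (4³)²/3 - 1*(-66864830/16563) = (⅓)*64² + 66864830/16563 = (⅓)*4096 + 66864830/16563 = 4096/3 + 66864830/16563 = 29826282/5521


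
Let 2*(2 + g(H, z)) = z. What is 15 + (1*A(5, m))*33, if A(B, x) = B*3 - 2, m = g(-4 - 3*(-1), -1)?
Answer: 444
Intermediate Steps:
g(H, z) = -2 + z/2
m = -5/2 (m = -2 + (1/2)*(-1) = -2 - 1/2 = -5/2 ≈ -2.5000)
A(B, x) = -2 + 3*B (A(B, x) = 3*B - 2 = -2 + 3*B)
15 + (1*A(5, m))*33 = 15 + (1*(-2 + 3*5))*33 = 15 + (1*(-2 + 15))*33 = 15 + (1*13)*33 = 15 + 13*33 = 15 + 429 = 444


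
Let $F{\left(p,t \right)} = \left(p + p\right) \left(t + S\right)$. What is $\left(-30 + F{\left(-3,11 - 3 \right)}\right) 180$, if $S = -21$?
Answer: $8640$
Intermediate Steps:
$F{\left(p,t \right)} = 2 p \left(-21 + t\right)$ ($F{\left(p,t \right)} = \left(p + p\right) \left(t - 21\right) = 2 p \left(-21 + t\right)$)
$\left(-30 + F{\left(-3,11 - 3 \right)}\right) 180 = \left(-30 + 2 \left(-3\right) \left(-21 + \left(11 - 3\right)\right)\right) 180 = \left(-30 + 2 \left(-3\right) \left(-21 + 8\right)\right) 180 = \left(-30 + 2 \left(-3\right) \left(-13\right)\right) 180 = \left(-30 + 78\right) 180 = 48 \cdot 180 = 8640$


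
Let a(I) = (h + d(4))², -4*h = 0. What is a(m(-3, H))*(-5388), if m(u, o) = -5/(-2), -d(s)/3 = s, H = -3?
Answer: -775872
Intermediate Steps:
d(s) = -3*s
m(u, o) = 5/2 (m(u, o) = -5*(-½) = 5/2)
h = 0 (h = -¼*0 = 0)
a(I) = 144 (a(I) = (0 - 3*4)² = (0 - 12)² = (-12)² = 144)
a(m(-3, H))*(-5388) = 144*(-5388) = -775872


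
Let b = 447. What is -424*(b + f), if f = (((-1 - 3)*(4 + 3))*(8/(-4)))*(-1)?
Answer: -165784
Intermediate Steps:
f = -56 (f = ((-4*7)*(8*(-¼)))*(-1) = -28*(-2)*(-1) = 56*(-1) = -56)
-424*(b + f) = -424*(447 - 56) = -424*391 = -165784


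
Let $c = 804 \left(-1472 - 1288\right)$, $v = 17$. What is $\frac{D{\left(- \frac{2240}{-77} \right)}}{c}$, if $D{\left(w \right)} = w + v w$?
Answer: $- \frac{4}{16951} \approx -0.00023597$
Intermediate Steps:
$D{\left(w \right)} = 18 w$ ($D{\left(w \right)} = w + 17 w = 18 w$)
$c = -2219040$ ($c = 804 \left(-2760\right) = -2219040$)
$\frac{D{\left(- \frac{2240}{-77} \right)}}{c} = \frac{18 \left(- \frac{2240}{-77}\right)}{-2219040} = 18 \left(\left(-2240\right) \left(- \frac{1}{77}\right)\right) \left(- \frac{1}{2219040}\right) = 18 \cdot \frac{320}{11} \left(- \frac{1}{2219040}\right) = \frac{5760}{11} \left(- \frac{1}{2219040}\right) = - \frac{4}{16951}$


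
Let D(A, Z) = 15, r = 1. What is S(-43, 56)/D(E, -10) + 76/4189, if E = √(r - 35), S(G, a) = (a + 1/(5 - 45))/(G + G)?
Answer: -5457571/216152400 ≈ -0.025249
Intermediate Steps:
S(G, a) = (-1/40 + a)/(2*G) (S(G, a) = (a + 1/(-40))/((2*G)) = (a - 1/40)*(1/(2*G)) = (-1/40 + a)*(1/(2*G)) = (-1/40 + a)/(2*G))
E = I*√34 (E = √(1 - 35) = √(-34) = I*√34 ≈ 5.8309*I)
S(-43, 56)/D(E, -10) + 76/4189 = ((1/80)*(-1 + 40*56)/(-43))/15 + 76/4189 = ((1/80)*(-1/43)*(-1 + 2240))*(1/15) + 76*(1/4189) = ((1/80)*(-1/43)*2239)*(1/15) + 76/4189 = -2239/3440*1/15 + 76/4189 = -2239/51600 + 76/4189 = -5457571/216152400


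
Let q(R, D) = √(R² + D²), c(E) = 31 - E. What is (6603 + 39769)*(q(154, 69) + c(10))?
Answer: 973812 + 46372*√28477 ≈ 8.7992e+6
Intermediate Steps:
q(R, D) = √(D² + R²)
(6603 + 39769)*(q(154, 69) + c(10)) = (6603 + 39769)*(√(69² + 154²) + (31 - 1*10)) = 46372*(√(4761 + 23716) + (31 - 10)) = 46372*(√28477 + 21) = 46372*(21 + √28477) = 973812 + 46372*√28477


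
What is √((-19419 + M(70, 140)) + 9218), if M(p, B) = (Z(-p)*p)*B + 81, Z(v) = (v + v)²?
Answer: 2*√48017470 ≈ 13859.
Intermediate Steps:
Z(v) = 4*v² (Z(v) = (2*v)² = 4*v²)
M(p, B) = 81 + 4*B*p³ (M(p, B) = ((4*(-p)²)*p)*B + 81 = ((4*p²)*p)*B + 81 = (4*p³)*B + 81 = 4*B*p³ + 81 = 81 + 4*B*p³)
√((-19419 + M(70, 140)) + 9218) = √((-19419 + (81 + 4*140*70³)) + 9218) = √((-19419 + (81 + 4*140*343000)) + 9218) = √((-19419 + (81 + 192080000)) + 9218) = √((-19419 + 192080081) + 9218) = √(192060662 + 9218) = √192069880 = 2*√48017470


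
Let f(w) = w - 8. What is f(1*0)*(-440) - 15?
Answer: 3505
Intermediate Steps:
f(w) = -8 + w
f(1*0)*(-440) - 15 = (-8 + 1*0)*(-440) - 15 = (-8 + 0)*(-440) - 15 = -8*(-440) - 15 = 3520 - 15 = 3505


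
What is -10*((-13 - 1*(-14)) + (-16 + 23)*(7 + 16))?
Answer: -1620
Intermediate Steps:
-10*((-13 - 1*(-14)) + (-16 + 23)*(7 + 16)) = -10*((-13 + 14) + 7*23) = -10*(1 + 161) = -10*162 = -1620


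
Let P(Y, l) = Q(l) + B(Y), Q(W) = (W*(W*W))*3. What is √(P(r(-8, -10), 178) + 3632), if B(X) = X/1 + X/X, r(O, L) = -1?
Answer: 2*√4230722 ≈ 4113.7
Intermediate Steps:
Q(W) = 3*W³ (Q(W) = (W*W²)*3 = W³*3 = 3*W³)
B(X) = 1 + X (B(X) = X*1 + 1 = X + 1 = 1 + X)
P(Y, l) = 1 + Y + 3*l³ (P(Y, l) = 3*l³ + (1 + Y) = 1 + Y + 3*l³)
√(P(r(-8, -10), 178) + 3632) = √((1 - 1 + 3*178³) + 3632) = √((1 - 1 + 3*5639752) + 3632) = √((1 - 1 + 16919256) + 3632) = √(16919256 + 3632) = √16922888 = 2*√4230722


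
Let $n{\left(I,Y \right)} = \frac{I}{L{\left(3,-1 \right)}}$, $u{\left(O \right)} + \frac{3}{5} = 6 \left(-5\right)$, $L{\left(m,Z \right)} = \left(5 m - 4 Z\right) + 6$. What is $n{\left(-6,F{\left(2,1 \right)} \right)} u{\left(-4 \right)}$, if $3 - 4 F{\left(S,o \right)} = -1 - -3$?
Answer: $\frac{918}{125} \approx 7.344$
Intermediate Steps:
$L{\left(m,Z \right)} = 6 - 4 Z + 5 m$ ($L{\left(m,Z \right)} = \left(- 4 Z + 5 m\right) + 6 = 6 - 4 Z + 5 m$)
$F{\left(S,o \right)} = \frac{1}{4}$ ($F{\left(S,o \right)} = \frac{3}{4} - \frac{-1 - -3}{4} = \frac{3}{4} - \frac{-1 + 3}{4} = \frac{3}{4} - \frac{1}{2} = \frac{1}{4}$)
$u{\left(O \right)} = - \frac{153}{5}$ ($u{\left(O \right)} = - \frac{3}{5} + 6 \left(-5\right) = - \frac{3}{5} - 30 = - \frac{153}{5}$)
$n{\left(I,Y \right)} = \frac{I}{25}$ ($n{\left(I,Y \right)} = \frac{I}{6 - -4 + 5 \cdot 3} = \frac{I}{6 + 4 + 15} = \frac{I}{25}$)
$n{\left(-6,F{\left(2,1 \right)} \right)} u{\left(-4 \right)} = \frac{1}{25} \left(-6\right) \left(- \frac{153}{5}\right) = \left(- \frac{6}{25}\right) \left(- \frac{153}{5}\right) = \frac{918}{125}$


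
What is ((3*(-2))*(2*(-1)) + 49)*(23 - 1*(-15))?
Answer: 2318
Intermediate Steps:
((3*(-2))*(2*(-1)) + 49)*(23 - 1*(-15)) = (-6*(-2) + 49)*(23 + 15) = (12 + 49)*38 = 61*38 = 2318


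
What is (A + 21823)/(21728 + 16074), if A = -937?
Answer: 10443/18901 ≈ 0.55251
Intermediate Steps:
(A + 21823)/(21728 + 16074) = (-937 + 21823)/(21728 + 16074) = 20886/37802 = 20886*(1/37802) = 10443/18901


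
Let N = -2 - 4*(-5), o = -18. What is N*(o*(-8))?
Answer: 2592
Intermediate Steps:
N = 18 (N = -2 + 20 = 18)
N*(o*(-8)) = 18*(-18*(-8)) = 18*144 = 2592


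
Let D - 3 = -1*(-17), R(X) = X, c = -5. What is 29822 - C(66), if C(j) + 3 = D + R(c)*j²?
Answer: 51585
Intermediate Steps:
D = 20 (D = 3 - 1*(-17) = 3 + 17 = 20)
C(j) = 17 - 5*j² (C(j) = -3 + (20 - 5*j²) = 17 - 5*j²)
29822 - C(66) = 29822 - (17 - 5*66²) = 29822 - (17 - 5*4356) = 29822 - (17 - 21780) = 29822 - 1*(-21763) = 29822 + 21763 = 51585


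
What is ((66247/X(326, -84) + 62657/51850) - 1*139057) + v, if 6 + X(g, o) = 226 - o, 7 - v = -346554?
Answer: 1637107502139/7881200 ≈ 2.0772e+5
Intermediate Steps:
v = 346561 (v = 7 - 1*(-346554) = 7 + 346554 = 346561)
X(g, o) = 220 - o (X(g, o) = -6 + (226 - o) = 220 - o)
((66247/X(326, -84) + 62657/51850) - 1*139057) + v = ((66247/(220 - 1*(-84)) + 62657/51850) - 1*139057) + 346561 = ((66247/(220 + 84) + 62657*(1/51850)) - 139057) + 346561 = ((66247/304 + 62657/51850) - 139057) + 346561 = (1726977339/7881200 - 139057) + 346561 = -1094209051061/7881200 + 346561 = 1637107502139/7881200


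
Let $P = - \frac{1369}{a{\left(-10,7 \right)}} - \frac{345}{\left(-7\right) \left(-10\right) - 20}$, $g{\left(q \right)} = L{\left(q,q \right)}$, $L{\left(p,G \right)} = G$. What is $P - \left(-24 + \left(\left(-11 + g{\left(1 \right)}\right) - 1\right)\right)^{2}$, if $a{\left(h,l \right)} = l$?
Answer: $- \frac{99923}{70} \approx -1427.5$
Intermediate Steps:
$g{\left(q \right)} = q$
$P = - \frac{14173}{70}$ ($P = - \frac{1369}{7} - \frac{345}{\left(-7\right) \left(-10\right) - 20} = \left(-1369\right) \frac{1}{7} - \frac{345}{70 - 20} = - \frac{1369}{7} - \frac{345}{50} = - \frac{1369}{7} - \frac{69}{10} = - \frac{14173}{70} \approx -202.47$)
$P - \left(-24 + \left(\left(-11 + g{\left(1 \right)}\right) - 1\right)\right)^{2} = - \frac{14173}{70} - \left(-24 + \left(\left(-11 + 1\right) - 1\right)\right)^{2} = - \frac{14173}{70} - \left(-24 - 11\right)^{2} = - \frac{14173}{70} - \left(-35\right)^{2} = - \frac{14173}{70} - 1225 = - \frac{99923}{70}$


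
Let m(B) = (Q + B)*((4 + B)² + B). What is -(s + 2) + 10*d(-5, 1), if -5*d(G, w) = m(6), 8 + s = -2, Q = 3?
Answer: -1900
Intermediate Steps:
s = -10 (s = -8 - 2 = -10)
m(B) = (3 + B)*(B + (4 + B)²) (m(B) = (3 + B)*((4 + B)² + B) = (3 + B)*(B + (4 + B)²))
d(G, w) = -954/5 (d(G, w) = -(48 + 6³ + 12*6² + 43*6)/5 = -(48 + 216 + 12*36 + 258)/5 = -(48 + 216 + 432 + 258)/5 = -⅕*954 = -954/5)
-(s + 2) + 10*d(-5, 1) = -(-10 + 2) + 10*(-954/5) = -1*(-8) - 1908 = 8 - 1908 = -1900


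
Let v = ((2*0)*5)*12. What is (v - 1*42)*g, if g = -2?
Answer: 84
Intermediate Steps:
v = 0 (v = (0*5)*12 = 0*12 = 0)
(v - 1*42)*g = (0 - 1*42)*(-2) = (0 - 42)*(-2) = -42*(-2) = 84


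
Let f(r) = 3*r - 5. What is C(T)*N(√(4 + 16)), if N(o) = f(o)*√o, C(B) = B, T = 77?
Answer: √2*5^(¼)*(-385 + 462*√5) ≈ 1370.5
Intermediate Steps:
f(r) = -5 + 3*r
N(o) = √o*(-5 + 3*o) (N(o) = (-5 + 3*o)*√o = √o*(-5 + 3*o))
C(T)*N(√(4 + 16)) = 77*(√(√(4 + 16))*(-5 + 3*√(4 + 16))) = 77*(√(√20)*(-5 + 3*√20)) = 77*(√(2*√5)*(-5 + 3*(2*√5))) = 77*((√2*5^(¼))*(-5 + 6*√5)) = 77*(√2*5^(¼)*(-5 + 6*√5)) = 77*√2*5^(¼)*(-5 + 6*√5)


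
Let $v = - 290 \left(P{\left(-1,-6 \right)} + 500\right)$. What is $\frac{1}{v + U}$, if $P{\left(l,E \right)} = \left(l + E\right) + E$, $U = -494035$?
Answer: $- \frac{1}{635265} \approx -1.5741 \cdot 10^{-6}$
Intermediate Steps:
$P{\left(l,E \right)} = l + 2 E$ ($P{\left(l,E \right)} = \left(E + l\right) + E = l + 2 E$)
$v = -141230$ ($v = - 290 \left(\left(-1 + 2 \left(-6\right)\right) + 500\right) = - 290 \left(\left(-1 - 12\right) + 500\right) = - 290 \left(-13 + 500\right) = \left(-290\right) 487 = -141230$)
$\frac{1}{v + U} = \frac{1}{-141230 - 494035} = \frac{1}{-635265} = - \frac{1}{635265}$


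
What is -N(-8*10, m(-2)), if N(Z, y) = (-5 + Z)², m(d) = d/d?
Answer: -7225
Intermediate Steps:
m(d) = 1
-N(-8*10, m(-2)) = -(-5 - 8*10)² = -(-5 - 80)² = -1*(-85)² = -1*7225 = -7225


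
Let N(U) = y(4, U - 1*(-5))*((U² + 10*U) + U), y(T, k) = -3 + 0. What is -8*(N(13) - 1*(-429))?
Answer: 4056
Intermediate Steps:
y(T, k) = -3
N(U) = -33*U - 3*U² (N(U) = -3*((U² + 10*U) + U) = -3*(U² + 11*U) = -33*U - 3*U²)
-8*(N(13) - 1*(-429)) = -8*(-3*13*(11 + 13) - 1*(-429)) = -8*(-3*13*24 + 429) = -8*(-936 + 429) = -8*(-507) = 4056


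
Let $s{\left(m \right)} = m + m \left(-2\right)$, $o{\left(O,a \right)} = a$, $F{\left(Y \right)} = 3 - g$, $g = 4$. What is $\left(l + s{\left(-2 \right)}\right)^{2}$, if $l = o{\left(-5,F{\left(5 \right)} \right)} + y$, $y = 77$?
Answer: $6084$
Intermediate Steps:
$F{\left(Y \right)} = -1$ ($F{\left(Y \right)} = 3 - 4 = -1$)
$s{\left(m \right)} = - m$ ($s{\left(m \right)} = m - 2 m = - m$)
$l = 76$ ($l = -1 + 77 = 76$)
$\left(l + s{\left(-2 \right)}\right)^{2} = \left(76 - -2\right)^{2} = \left(76 + 2\right)^{2} = 78^{2} = 6084$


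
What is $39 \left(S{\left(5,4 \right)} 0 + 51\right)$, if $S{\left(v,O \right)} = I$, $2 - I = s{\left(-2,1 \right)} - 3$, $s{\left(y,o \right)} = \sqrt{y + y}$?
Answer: $1989$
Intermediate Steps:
$s{\left(y,o \right)} = \sqrt{2} \sqrt{y}$ ($s{\left(y,o \right)} = \sqrt{2 y} = \sqrt{2} \sqrt{y}$)
$I = 5 - 2 i$ ($I = 2 - \left(\sqrt{2} \sqrt{-2} - 3\right) = 2 - \left(\sqrt{2} i \sqrt{2} - 3\right) = 2 - \left(2 i - 3\right) = 2 - \left(-3 + 2 i\right) = 2 + \left(3 - 2 i\right) = 5 - 2 i \approx 5.0 - 2.0 i$)
$S{\left(v,O \right)} = 5 - 2 i$
$39 \left(S{\left(5,4 \right)} 0 + 51\right) = 39 \left(\left(5 - 2 i\right) 0 + 51\right) = 39 \left(0 + 51\right) = 39 \cdot 51 = 1989$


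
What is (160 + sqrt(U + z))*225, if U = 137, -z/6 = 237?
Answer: 36000 + 225*I*sqrt(1285) ≈ 36000.0 + 8065.6*I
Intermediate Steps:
z = -1422 (z = -6*237 = -1422)
(160 + sqrt(U + z))*225 = (160 + sqrt(137 - 1422))*225 = (160 + sqrt(-1285))*225 = (160 + I*sqrt(1285))*225 = 36000 + 225*I*sqrt(1285)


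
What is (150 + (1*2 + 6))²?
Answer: 24964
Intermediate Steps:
(150 + (1*2 + 6))² = (150 + (2 + 6))² = (150 + 8)² = 158² = 24964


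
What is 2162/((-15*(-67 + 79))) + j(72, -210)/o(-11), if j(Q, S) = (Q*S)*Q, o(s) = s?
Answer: 97965709/990 ≈ 98955.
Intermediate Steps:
j(Q, S) = S*Q²
2162/((-15*(-67 + 79))) + j(72, -210)/o(-11) = 2162/((-15*(-67 + 79))) - 210*72²/(-11) = 2162/((-15*12)) - 210*5184*(-1/11) = 2162/(-180) - 1088640*(-1/11) = 2162*(-1/180) + 1088640/11 = -1081/90 + 1088640/11 = 97965709/990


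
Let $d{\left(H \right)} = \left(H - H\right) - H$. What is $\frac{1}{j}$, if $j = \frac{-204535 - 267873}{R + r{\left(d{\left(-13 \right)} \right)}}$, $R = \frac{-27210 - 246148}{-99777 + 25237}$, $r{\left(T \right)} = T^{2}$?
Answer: $- \frac{6435309}{17606646160} \approx -0.0003655$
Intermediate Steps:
$d{\left(H \right)} = - H$ ($d{\left(H \right)} = 0 - H = - H$)
$R = \frac{136679}{37270}$ ($R = - \frac{273358}{-74540} = \left(-273358\right) \left(- \frac{1}{74540}\right) = \frac{136679}{37270} \approx 3.6673$)
$j = - \frac{17606646160}{6435309}$ ($j = \frac{-204535 - 267873}{\frac{136679}{37270} + \left(\left(-1\right) \left(-13\right)\right)^{2}} = - \frac{472408}{\frac{136679}{37270} + 13^{2}} = - \frac{472408}{\frac{136679}{37270} + 169} = - \frac{472408}{\frac{6435309}{37270}} = \left(-472408\right) \frac{37270}{6435309} = - \frac{17606646160}{6435309} \approx -2735.9$)
$\frac{1}{j} = \frac{1}{- \frac{17606646160}{6435309}} = - \frac{6435309}{17606646160}$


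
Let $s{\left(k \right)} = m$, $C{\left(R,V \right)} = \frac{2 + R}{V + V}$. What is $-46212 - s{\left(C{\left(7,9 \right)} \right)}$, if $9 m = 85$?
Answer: $- \frac{415993}{9} \approx -46221.0$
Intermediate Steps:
$C{\left(R,V \right)} = \frac{2 + R}{2 V}$
$m = \frac{85}{9}$ ($m = \frac{1}{9} \cdot 85 = \frac{85}{9} \approx 9.4444$)
$s{\left(k \right)} = \frac{85}{9}$
$-46212 - s{\left(C{\left(7,9 \right)} \right)} = -46212 - \frac{85}{9} = - \frac{415993}{9}$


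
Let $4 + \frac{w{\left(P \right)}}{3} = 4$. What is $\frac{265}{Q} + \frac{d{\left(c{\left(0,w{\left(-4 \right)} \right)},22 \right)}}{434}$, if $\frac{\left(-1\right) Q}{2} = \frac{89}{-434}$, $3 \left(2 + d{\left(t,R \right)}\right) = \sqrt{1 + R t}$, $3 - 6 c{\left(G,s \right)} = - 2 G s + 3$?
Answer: $\frac{74871065}{115878} \approx 646.12$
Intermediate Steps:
$w{\left(P \right)} = 0$ ($w{\left(P \right)} = -12 + 3 \cdot 4 = -12 + 12 = 0$)
$c{\left(G,s \right)} = \frac{G s}{3}$ ($c{\left(G,s \right)} = \frac{1}{2} - \frac{- 2 G s + 3}{6} = \frac{1}{2} - \frac{3 - 2 G s}{6} = \frac{1}{2} + \left(- \frac{1}{2} + \frac{G s}{3}\right) = \frac{G s}{3}$)
$d{\left(t,R \right)} = -2 + \frac{\sqrt{1 + R t}}{3}$
$Q = \frac{89}{217}$ ($Q = - 2 \frac{89}{-434} = - 2 \cdot 89 \left(- \frac{1}{434}\right) = \left(-2\right) \left(- \frac{89}{434}\right) = \frac{89}{217} \approx 0.41014$)
$\frac{265}{Q} + \frac{d{\left(c{\left(0,w{\left(-4 \right)} \right)},22 \right)}}{434} = \frac{265}{\frac{89}{217}} + \frac{-2 + \frac{\sqrt{1 + 22 \cdot \frac{1}{3} \cdot 0 \cdot 0}}{3}}{434} = 265 \cdot \frac{217}{89} + \left(-2 + \frac{\sqrt{1 + 22 \cdot 0}}{3}\right) \frac{1}{434} = \frac{57505}{89} + \left(-2 + \frac{\sqrt{1 + 0}}{3}\right) \frac{1}{434} = \frac{57505}{89} + \left(-2 + \frac{\sqrt{1}}{3}\right) \frac{1}{434} = \frac{57505}{89} + \left(-2 + \frac{1}{3} \cdot 1\right) \frac{1}{434} = \frac{57505}{89} + \left(-2 + \frac{1}{3}\right) \frac{1}{434} = \frac{57505}{89} - \frac{5}{1302} = \frac{74871065}{115878}$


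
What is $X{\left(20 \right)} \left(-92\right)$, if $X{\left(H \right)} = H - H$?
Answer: $0$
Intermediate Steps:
$X{\left(H \right)} = 0$
$X{\left(20 \right)} \left(-92\right) = 0 \left(-92\right) = 0$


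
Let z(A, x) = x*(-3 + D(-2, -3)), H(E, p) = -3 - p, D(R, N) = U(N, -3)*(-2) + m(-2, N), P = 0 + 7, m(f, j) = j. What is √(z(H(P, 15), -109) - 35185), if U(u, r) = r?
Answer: I*√35185 ≈ 187.58*I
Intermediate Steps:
P = 7
D(R, N) = 6 + N (D(R, N) = -3*(-2) + N = 6 + N)
z(A, x) = 0 (z(A, x) = x*(-3 + (6 - 3)) = x*(-3 + 3) = x*0 = 0)
√(z(H(P, 15), -109) - 35185) = √(0 - 35185) = √(-35185) = I*√35185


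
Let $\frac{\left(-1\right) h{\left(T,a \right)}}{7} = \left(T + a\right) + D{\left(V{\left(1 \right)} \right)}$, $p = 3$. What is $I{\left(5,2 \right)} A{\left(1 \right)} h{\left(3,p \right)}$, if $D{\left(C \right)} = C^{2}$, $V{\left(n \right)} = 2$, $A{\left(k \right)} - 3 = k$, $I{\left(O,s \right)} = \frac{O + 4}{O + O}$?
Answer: $-252$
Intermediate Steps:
$I{\left(O,s \right)} = \frac{4 + O}{2 O}$
$A{\left(k \right)} = 3 + k$
$h{\left(T,a \right)} = -28 - 7 T - 7 a$ ($h{\left(T,a \right)} = - 7 \left(\left(T + a\right) + 2^{2}\right) = - 7 \left(\left(T + a\right) + 4\right) = - 7 \left(4 + T + a\right) = -28 - 7 T - 7 a$)
$I{\left(5,2 \right)} A{\left(1 \right)} h{\left(3,p \right)} = \frac{4 + 5}{2 \cdot 5} \left(3 + 1\right) \left(-28 - 21 - 21\right) = \frac{1}{2} \cdot \frac{1}{5} \cdot 9 \cdot 4 \left(-28 - 21 - 21\right) = \frac{9}{10} \cdot 4 \left(-70\right) = \frac{18}{5} \left(-70\right) = -252$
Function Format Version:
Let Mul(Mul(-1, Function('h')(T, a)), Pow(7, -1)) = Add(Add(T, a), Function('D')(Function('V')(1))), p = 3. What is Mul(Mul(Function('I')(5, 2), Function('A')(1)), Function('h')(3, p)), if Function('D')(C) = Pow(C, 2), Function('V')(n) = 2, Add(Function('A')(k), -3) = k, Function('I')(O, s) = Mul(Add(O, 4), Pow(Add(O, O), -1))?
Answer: -252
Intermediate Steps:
Function('I')(O, s) = Mul(Rational(1, 2), Pow(O, -1), Add(4, O)) (Function('I')(O, s) = Mul(Add(4, O), Pow(Mul(2, O), -1)) = Mul(Add(4, O), Mul(Rational(1, 2), Pow(O, -1))) = Mul(Rational(1, 2), Pow(O, -1), Add(4, O)))
Function('A')(k) = Add(3, k)
Function('h')(T, a) = Add(-28, Mul(-7, T), Mul(-7, a)) (Function('h')(T, a) = Mul(-7, Add(Add(T, a), Pow(2, 2))) = Mul(-7, Add(Add(T, a), 4)) = Mul(-7, Add(4, T, a)) = Add(-28, Mul(-7, T), Mul(-7, a)))
Mul(Mul(Function('I')(5, 2), Function('A')(1)), Function('h')(3, p)) = Mul(Mul(Mul(Rational(1, 2), Pow(5, -1), Add(4, 5)), Add(3, 1)), Add(-28, Mul(-7, 3), Mul(-7, 3))) = Mul(Mul(Mul(Rational(1, 2), Rational(1, 5), 9), 4), Add(-28, -21, -21)) = Mul(Mul(Rational(9, 10), 4), -70) = Mul(Rational(18, 5), -70) = -252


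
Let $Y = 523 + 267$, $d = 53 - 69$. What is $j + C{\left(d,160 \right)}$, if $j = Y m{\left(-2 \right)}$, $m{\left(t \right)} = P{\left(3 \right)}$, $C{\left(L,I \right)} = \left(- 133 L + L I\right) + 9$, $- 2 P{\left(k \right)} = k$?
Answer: $-1608$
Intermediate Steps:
$P{\left(k \right)} = - \frac{k}{2}$
$d = -16$ ($d = 53 - 69 = -16$)
$C{\left(L,I \right)} = 9 - 133 L + I L$ ($C{\left(L,I \right)} = \left(- 133 L + I L\right) + 9 = 9 - 133 L + I L$)
$Y = 790$
$m{\left(t \right)} = - \frac{3}{2}$ ($m{\left(t \right)} = \left(- \frac{1}{2}\right) 3 = - \frac{3}{2}$)
$j = -1185$ ($j = 790 \left(- \frac{3}{2}\right) = -1185$)
$j + C{\left(d,160 \right)} = -1185 + \left(9 - -2128 + 160 \left(-16\right)\right) = -1185 + \left(9 + 2128 - 2560\right) = -1185 - 423 = -1608$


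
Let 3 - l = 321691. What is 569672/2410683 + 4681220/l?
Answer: -2775420206731/193871948226 ≈ -14.316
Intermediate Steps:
l = -321688 (l = 3 - 1*321691 = 3 - 321691 = -321688)
569672/2410683 + 4681220/l = 569672/2410683 + 4681220/(-321688) = 569672*(1/2410683) + 4681220*(-1/321688) = 569672/2410683 - 1170305/80422 = -2775420206731/193871948226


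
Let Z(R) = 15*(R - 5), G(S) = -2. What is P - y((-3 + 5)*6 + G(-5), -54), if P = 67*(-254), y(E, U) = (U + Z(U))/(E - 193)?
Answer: -1038411/61 ≈ -17023.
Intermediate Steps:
Z(R) = -75 + 15*R (Z(R) = 15*(-5 + R) = -75 + 15*R)
y(E, U) = (-75 + 16*U)/(-193 + E) (y(E, U) = (U + (-75 + 15*U))/(E - 193) = (-75 + 16*U)/(-193 + E))
P = -17018
P - y((-3 + 5)*6 + G(-5), -54) = -17018 - (-75 + 16*(-54))/(-193 + ((-3 + 5)*6 - 2)) = -17018 - (-75 - 864)/(-193 + (2*6 - 2)) = -17018 - (-939)/(-193 + (12 - 2)) = -17018 - (-939)/(-193 + 10) = -17018 - (-939)/(-183) = -17018 - (-1)*(-939)/183 = -17018 - 1*313/61 = -17018 - 313/61 = -1038411/61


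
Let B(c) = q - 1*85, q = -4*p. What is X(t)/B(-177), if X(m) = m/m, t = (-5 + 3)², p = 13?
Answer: -1/137 ≈ -0.0072993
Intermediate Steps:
t = 4 (t = (-2)² = 4)
X(m) = 1
q = -52 (q = -4*13 = -52)
B(c) = -137 (B(c) = -52 - 1*85 = -52 - 85 = -137)
X(t)/B(-177) = 1/(-137) = 1*(-1/137) = -1/137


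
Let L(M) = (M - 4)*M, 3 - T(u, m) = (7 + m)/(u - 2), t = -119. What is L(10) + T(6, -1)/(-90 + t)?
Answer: 25077/418 ≈ 59.993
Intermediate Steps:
T(u, m) = 3 - (7 + m)/(-2 + u) (T(u, m) = 3 - (7 + m)/(u - 2) = 3 - (7 + m)/(-2 + u))
L(M) = M*(-4 + M) (L(M) = (-4 + M)*M = M*(-4 + M))
L(10) + T(6, -1)/(-90 + t) = 10*(-4 + 10) + ((-13 - 1*(-1) + 3*6)/(-2 + 6))/(-90 - 119) = 10*6 + ((-13 + 1 + 18)/4)/(-209) = 60 + ((¼)*6)*(-1/209) = 60 + (3/2)*(-1/209) = 60 - 3/418 = 25077/418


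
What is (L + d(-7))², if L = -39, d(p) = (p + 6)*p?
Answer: 1024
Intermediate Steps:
d(p) = p*(6 + p) (d(p) = (6 + p)*p = p*(6 + p))
(L + d(-7))² = (-39 - 7*(6 - 7))² = (-39 - 7*(-1))² = (-39 + 7)² = (-32)² = 1024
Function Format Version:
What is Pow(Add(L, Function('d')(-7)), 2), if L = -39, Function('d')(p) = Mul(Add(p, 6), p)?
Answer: 1024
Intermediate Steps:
Function('d')(p) = Mul(p, Add(6, p)) (Function('d')(p) = Mul(Add(6, p), p) = Mul(p, Add(6, p)))
Pow(Add(L, Function('d')(-7)), 2) = Pow(Add(-39, Mul(-7, Add(6, -7))), 2) = Pow(Add(-39, Mul(-7, -1)), 2) = Pow(Add(-39, 7), 2) = Pow(-32, 2) = 1024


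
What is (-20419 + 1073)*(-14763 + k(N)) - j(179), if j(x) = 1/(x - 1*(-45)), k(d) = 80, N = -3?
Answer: 63628839231/224 ≈ 2.8406e+8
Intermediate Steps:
j(x) = 1/(45 + x) (j(x) = 1/(x + 45) = 1/(45 + x))
(-20419 + 1073)*(-14763 + k(N)) - j(179) = (-20419 + 1073)*(-14763 + 80) - 1/(45 + 179) = -19346*(-14683) - 1/224 = 284057318 - 1*1/224 = 284057318 - 1/224 = 63628839231/224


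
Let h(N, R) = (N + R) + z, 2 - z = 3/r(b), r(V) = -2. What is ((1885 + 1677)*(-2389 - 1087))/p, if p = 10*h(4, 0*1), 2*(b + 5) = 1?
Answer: -12381512/75 ≈ -1.6509e+5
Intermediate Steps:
b = -9/2 (b = -5 + (½)*1 = -5 + ½ = -9/2 ≈ -4.5000)
z = 7/2 (z = 2 - 3/(-2) = 2 - 3*(-1)/2 = 2 - 1*(-3/2) = 2 + 3/2 = 7/2 ≈ 3.5000)
h(N, R) = 7/2 + N + R (h(N, R) = (N + R) + 7/2 = 7/2 + N + R)
p = 75 (p = 10*(7/2 + 4 + 0*1) = 10*(7/2 + 4 + 0) = 10*(15/2) = 75)
((1885 + 1677)*(-2389 - 1087))/p = ((1885 + 1677)*(-2389 - 1087))/75 = (3562*(-3476))*(1/75) = -12381512*1/75 = -12381512/75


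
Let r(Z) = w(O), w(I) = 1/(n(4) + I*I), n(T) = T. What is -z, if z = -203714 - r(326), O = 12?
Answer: 30149673/148 ≈ 2.0371e+5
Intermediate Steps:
w(I) = 1/(4 + I**2) (w(I) = 1/(4 + I*I) = 1/(4 + I**2))
r(Z) = 1/148 (r(Z) = 1/(4 + 12**2) = 1/(4 + 144) = 1/148)
z = -30149673/148 (z = -203714 - 1*1/148 = -203714 - 1/148 = -30149673/148 ≈ -2.0371e+5)
-z = -1*(-30149673/148) = 30149673/148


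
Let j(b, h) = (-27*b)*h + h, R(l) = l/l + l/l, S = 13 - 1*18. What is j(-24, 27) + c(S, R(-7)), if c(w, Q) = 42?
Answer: 17565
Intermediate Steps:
S = -5 (S = 13 - 18 = -5)
R(l) = 2 (R(l) = 1 + 1 = 2)
j(b, h) = h - 27*b*h (j(b, h) = -27*b*h + h = h - 27*b*h)
j(-24, 27) + c(S, R(-7)) = 27*(1 - 27*(-24)) + 42 = 27*(1 + 648) + 42 = 27*649 + 42 = 17523 + 42 = 17565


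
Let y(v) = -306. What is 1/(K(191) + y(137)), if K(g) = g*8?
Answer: 1/1222 ≈ 0.00081833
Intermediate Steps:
K(g) = 8*g
1/(K(191) + y(137)) = 1/(8*191 - 306) = 1/(1528 - 306) = 1/1222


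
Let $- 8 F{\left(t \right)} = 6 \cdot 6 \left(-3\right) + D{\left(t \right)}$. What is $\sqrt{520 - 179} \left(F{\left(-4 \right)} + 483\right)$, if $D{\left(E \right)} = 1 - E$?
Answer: $\frac{3967 \sqrt{341}}{8} \approx 9156.9$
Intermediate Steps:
$F{\left(t \right)} = \frac{107}{8} + \frac{t}{8}$ ($F{\left(t \right)} = - \frac{6 \cdot 6 \left(-3\right) - \left(-1 + t\right)}{8} = - \frac{36 \left(-3\right) - \left(-1 + t\right)}{8} = - \frac{-108 - \left(-1 + t\right)}{8} = - \frac{-107 - t}{8} = \frac{107}{8} + \frac{t}{8}$)
$\sqrt{520 - 179} \left(F{\left(-4 \right)} + 483\right) = \sqrt{520 - 179} \left(\left(\frac{107}{8} + \frac{1}{8} \left(-4\right)\right) + 483\right) = \sqrt{341} \left(\left(\frac{107}{8} - \frac{1}{2}\right) + 483\right) = \sqrt{341} \left(\frac{103}{8} + 483\right) = \sqrt{341} \cdot \frac{3967}{8} = \frac{3967 \sqrt{341}}{8}$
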